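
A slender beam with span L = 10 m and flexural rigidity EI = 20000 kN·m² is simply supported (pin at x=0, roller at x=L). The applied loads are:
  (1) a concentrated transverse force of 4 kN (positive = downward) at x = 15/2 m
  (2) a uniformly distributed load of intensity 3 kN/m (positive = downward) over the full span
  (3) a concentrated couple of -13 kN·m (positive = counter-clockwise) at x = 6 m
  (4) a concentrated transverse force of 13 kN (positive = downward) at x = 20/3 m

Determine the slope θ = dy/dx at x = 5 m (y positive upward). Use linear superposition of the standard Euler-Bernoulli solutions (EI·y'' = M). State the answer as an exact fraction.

θ(5) = -58771/64800000 rad

Load 1 — point force P=4 kN at a=15/2 m (b=L-a=5/2):
  θ_1 = -Pb(L²-b²-3x²)/(6LEI)  [x≤a] = -4·(5/2)·(10²-(5/2)²-3·5²)/(6·10·20000) = -1/6400 rad
Load 2 — uniform load w=3 kN/m over full span:
  θ_2 = -w(L³-6Lx²+4x³)/(24EI) = -3·(10³-6·10·5²+4·5³)/(24·20000) = 0 rad
Load 3 — applied couple M₀=-13 kN·m at a=6 m (b=L-a=4):
  θ_3 = (M₀x²/(2L)+C₁)/EI  [x≤a] with C₁=M₀(3b²-L²)/(6L)=169/15 = ((-13)·5²/(2·10)+(169/15))/20000 = -299/1200000 rad
Load 4 — point force P=13 kN at a=20/3 m (b=L-a=10/3):
  θ_4 = -Pb(L²-b²-3x²)/(6LEI)  [x≤a] = -13·(10/3)·(10²-(10/3)²-3·5²)/(6·10·20000) = -13/25920 rad
Superposition: θ = Σ θ_i = -58771/64800000 rad ≈ -0.000907 rad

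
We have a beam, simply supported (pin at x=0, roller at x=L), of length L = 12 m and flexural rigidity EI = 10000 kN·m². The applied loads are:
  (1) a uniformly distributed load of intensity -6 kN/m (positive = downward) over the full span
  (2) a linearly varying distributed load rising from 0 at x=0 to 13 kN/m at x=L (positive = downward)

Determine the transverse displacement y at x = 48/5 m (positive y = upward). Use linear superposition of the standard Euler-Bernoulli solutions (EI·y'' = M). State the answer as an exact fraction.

Load 1 — uniform load w=-6 kN/m over full span:
  y_1 = -wx(L³-2Lx²+x³)/(24EI) = -(-6)·(48/5)·(12³-2·12·(48/5)²+(48/5)³)/(24·10000) = 37584/390625 m
Load 2 — triangular load w₀=13 kN/m (0→w₀ over full span):
  y_2 = -w₀x(7L⁴-10L²x²+3x⁴)/(360LEI) = -13·(48/5)·(7·12⁴-10·12²·(48/5)²+3·(48/5)⁴)/(360·12·10000) = -1069848/9765625 m
Superposition: y = Σ y_i = -130248/9765625 m ≈ -0.013337 m

y(48/5) = -130248/9765625 m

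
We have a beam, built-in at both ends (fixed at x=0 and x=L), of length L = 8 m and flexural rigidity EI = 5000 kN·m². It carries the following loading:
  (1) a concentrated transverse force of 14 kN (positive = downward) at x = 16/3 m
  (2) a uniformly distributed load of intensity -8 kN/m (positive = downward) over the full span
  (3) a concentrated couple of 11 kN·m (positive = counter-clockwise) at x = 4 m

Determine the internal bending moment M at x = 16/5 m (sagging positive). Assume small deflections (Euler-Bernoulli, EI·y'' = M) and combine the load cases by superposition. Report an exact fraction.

Load 1 — point force P=14 kN at a=16/3 m (b=L-a=8/3):
  M_1 = Pb²(3a+b)x/L³ - Pab²/L²  [x≤a] = 14·(8/3)²·(3·(16/3)+(8/3))·(16/5)/8³ - 14·(16/3)·(8/3)²/8² = 448/135 kN·m
Load 2 — uniform load w=-8 kN/m over full span:
  M_2 = wLx/2 - wL²/12 - wx²/2 = (-8)·8·(16/5)/2 - (-8)·8²/12 - (-8)·(16/5)²/2 = -1408/75 kN·m
Load 3 — applied couple M₀=11 kN·m at a=4 m (b=L-a=4):
  M_3 = R_Ax - M_A  [x≤a] with R_A=33/16, M_A=11/4 = (33/16)·(16/5) - (11/4) = 77/20 kN·m
Superposition: M = Σ M_i = -31333/2700 kN·m ≈ -11.604815 kN·m

M(16/5) = -31333/2700 kN·m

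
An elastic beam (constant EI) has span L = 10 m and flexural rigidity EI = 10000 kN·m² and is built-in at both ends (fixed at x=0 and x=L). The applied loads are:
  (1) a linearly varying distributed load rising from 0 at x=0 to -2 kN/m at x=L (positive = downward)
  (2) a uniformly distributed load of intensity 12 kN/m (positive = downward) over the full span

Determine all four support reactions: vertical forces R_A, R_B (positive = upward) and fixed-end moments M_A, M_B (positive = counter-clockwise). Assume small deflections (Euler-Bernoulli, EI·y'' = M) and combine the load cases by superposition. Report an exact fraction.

R_A = 57 kN, M_A = 280/3 kN·m, R_B = 53 kN, M_B = -90 kN·m

Load 1 — triangular load w₀=-2 kN/m (0→w₀ over full span):
  R_A = 3w₀L/20 = 3·(-2)·10/20 = -3 kN
  M_A = w₀L²/30 = (-2)·10²/30 = -20/3 kN·m
  R_B = 7w₀L/20 = 7·(-2)·10/20 = -7 kN
  M_B = -w₀L²/20 = -(-2)·10²/20 = 10 kN·m
Load 2 — uniform load w=12 kN/m over full span:
  R_A = wL/2 = 12·10/2 = 60 kN
  M_A = wL²/12 = 12·10²/12 = 100 kN·m
  R_B = wL/2 = 12·10/2 = 60 kN
  M_B = -wL²/12 = -12·10²/12 = -100 kN·m
Superposition: R_A = 57 kN, M_A = 280/3 kN·m, R_B = 53 kN, M_B = -90 kN·m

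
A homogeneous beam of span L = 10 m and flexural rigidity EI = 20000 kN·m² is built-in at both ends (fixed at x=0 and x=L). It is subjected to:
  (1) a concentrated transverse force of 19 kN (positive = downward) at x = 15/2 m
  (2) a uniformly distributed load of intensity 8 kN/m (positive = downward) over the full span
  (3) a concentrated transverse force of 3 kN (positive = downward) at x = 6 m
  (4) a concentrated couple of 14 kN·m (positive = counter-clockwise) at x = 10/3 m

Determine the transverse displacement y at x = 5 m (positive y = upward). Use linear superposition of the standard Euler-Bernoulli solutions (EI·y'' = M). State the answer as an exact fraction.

Load 1 — point force P=19 kN at a=15/2 m (b=L-a=5/2):
  y_1 = -Pb²x²(3aL-(3a+b)x)/(6L³EI)  [x≤a] = -19·(5/2)²·5²·(3·(15/2)·10-(3·(15/2)+(5/2))·5)/(6·10³·20000) = -19/7680 m
Load 2 — uniform load w=8 kN/m over full span:
  y_2 = -wx²(L-x)²/(24EI) = -8·5²·(10-5)²/(24·20000) = -1/96 m
Load 3 — point force P=3 kN at a=6 m (b=L-a=4):
  y_3 = -Pb²x²(3aL-(3a+b)x)/(6L³EI)  [x≤a] = -3·4²·5²·(3·6·10-(3·6+4)·5)/(6·10³·20000) = -7/10000 m
Load 4 — applied couple M₀=14 kN·m at a=10/3 m (b=L-a=20/3):
  y_4 = (R_Ax³/6 - M_Ax²/2 - M₀(x-a)²/2)/EI  [x>a] with R_A=28/15, M_A=0 = ((28/15)·5³/6 - 0·5²/2 - 14·(5-(10/3))²/2)/20000 = 7/7200 m
Superposition: y = Σ y_i = -36341/2880000 m ≈ -0.012618 m

y(5) = -36341/2880000 m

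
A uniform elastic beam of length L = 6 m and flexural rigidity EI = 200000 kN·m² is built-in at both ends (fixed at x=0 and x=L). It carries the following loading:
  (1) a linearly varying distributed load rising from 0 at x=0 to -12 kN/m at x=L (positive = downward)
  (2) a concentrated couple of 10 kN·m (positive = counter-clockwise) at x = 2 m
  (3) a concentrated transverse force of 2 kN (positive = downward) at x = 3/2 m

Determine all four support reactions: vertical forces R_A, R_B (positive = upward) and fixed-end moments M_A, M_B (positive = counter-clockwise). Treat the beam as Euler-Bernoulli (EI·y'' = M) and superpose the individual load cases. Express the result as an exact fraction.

R_A = -4961/720 kN, M_A = -1017/80 kN·m, R_B = -19519/720 kN, M_B = 5849/240 kN·m

Load 1 — triangular load w₀=-12 kN/m (0→w₀ over full span):
  R_A = 3w₀L/20 = 3·(-12)·6/20 = -54/5 kN
  M_A = w₀L²/30 = (-12)·6²/30 = -72/5 kN·m
  R_B = 7w₀L/20 = 7·(-12)·6/20 = -126/5 kN
  M_B = -w₀L²/20 = -(-12)·6²/20 = 108/5 kN·m
Load 2 — applied couple M₀=10 kN·m at a=2 m (b=L-a=4):
  R_A = 6M₀ab/L³ = 6·10·2·4/6³ = 20/9 kN
  M_A = M₀b(2a-b)/L² = 10·4·(2·2-4)/6² = 0 kN·m
  R_B = -6M₀ab/L³ = -6·10·2·4/6³ = -20/9 kN
  M_B = M₀a(2b-a)/L² = 10·2·(2·4-2)/6² = 10/3 kN·m
Load 3 — point force P=2 kN at a=3/2 m (b=L-a=9/2):
  R_A = Pb²(3a+b)/L³ = 2·(9/2)²·(3·(3/2)+(9/2))/6³ = 27/16 kN
  M_A = Pab²/L² = 2·(3/2)·(9/2)²/6² = 27/16 kN·m
  R_B = Pa²(a+3b)/L³ = 2·(3/2)²·((3/2)+3·(9/2))/6³ = 5/16 kN
  M_B = -Pa²b/L² = -2·(3/2)²·(9/2)/6² = -9/16 kN·m
Superposition: R_A = -4961/720 kN, M_A = -1017/80 kN·m, R_B = -19519/720 kN, M_B = 5849/240 kN·m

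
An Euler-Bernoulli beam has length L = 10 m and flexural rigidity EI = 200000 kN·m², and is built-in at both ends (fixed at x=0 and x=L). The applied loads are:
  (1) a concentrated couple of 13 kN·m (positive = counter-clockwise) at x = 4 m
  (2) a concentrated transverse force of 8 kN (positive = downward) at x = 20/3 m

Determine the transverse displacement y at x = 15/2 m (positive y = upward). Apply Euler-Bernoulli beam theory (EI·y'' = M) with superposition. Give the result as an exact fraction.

Load 1 — applied couple M₀=13 kN·m at a=4 m (b=L-a=6):
  y_1 = (R_Ax³/6 - M_Ax²/2 - M₀(x-a)²/2)/EI  [x>a] with R_A=234/125, M_A=39/25 = ((234/125)·(15/2)³/6 - (39/25)·(15/2)²/2 - 13·((15/2)-4)²/2)/200000 = 13/320000 m
Load 2 — point force P=8 kN at a=20/3 m (b=L-a=10/3):
  y_2 = -Pa²(L-x)²(3bL-(3b+a)(L-x))/(6L³EI)  [x>a] = -8·(20/3)²·(10-(15/2))²·(3·(10/3)·10-(3·(10/3)+(20/3))·(10-(15/2)))/(6·10³·200000) = -7/64800 m
Superposition: y = Σ y_i = -1747/25920000 m ≈ -0.000067 m

y(15/2) = -1747/25920000 m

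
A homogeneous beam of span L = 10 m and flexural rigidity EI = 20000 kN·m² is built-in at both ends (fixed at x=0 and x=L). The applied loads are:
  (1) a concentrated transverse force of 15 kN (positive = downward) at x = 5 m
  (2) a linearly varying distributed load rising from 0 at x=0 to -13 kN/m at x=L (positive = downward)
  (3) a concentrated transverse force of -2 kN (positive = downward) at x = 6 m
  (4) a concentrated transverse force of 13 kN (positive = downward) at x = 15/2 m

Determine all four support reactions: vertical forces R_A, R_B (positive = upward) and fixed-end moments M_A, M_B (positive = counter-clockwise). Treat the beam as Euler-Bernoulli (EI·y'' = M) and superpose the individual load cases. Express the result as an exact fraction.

R_A = -42691/4000 kN, M_A = -48983/2400 kN·m, R_B = -113309/4000 kN, M_B = 24679/800 kN·m

Load 1 — point force P=15 kN at a=5 m (b=L-a=5):
  R_A = Pb²(3a+b)/L³ = 15·5²·(3·5+5)/10³ = 15/2 kN
  M_A = Pab²/L² = 15·5·5²/10² = 75/4 kN·m
  R_B = Pa²(a+3b)/L³ = 15·5²·(5+3·5)/10³ = 15/2 kN
  M_B = -Pa²b/L² = -15·5²·5/10² = -75/4 kN·m
Load 2 — triangular load w₀=-13 kN/m (0→w₀ over full span):
  R_A = 3w₀L/20 = 3·(-13)·10/20 = -39/2 kN
  M_A = w₀L²/30 = (-13)·10²/30 = -130/3 kN·m
  R_B = 7w₀L/20 = 7·(-13)·10/20 = -91/2 kN
  M_B = -w₀L²/20 = -(-13)·10²/20 = 65 kN·m
Load 3 — point force P=-2 kN at a=6 m (b=L-a=4):
  R_A = Pb²(3a+b)/L³ = (-2)·4²·(3·6+4)/10³ = -88/125 kN
  M_A = Pab²/L² = (-2)·6·4²/10² = -48/25 kN·m
  R_B = Pa²(a+3b)/L³ = (-2)·6²·(6+3·4)/10³ = -162/125 kN
  M_B = -Pa²b/L² = -(-2)·6²·4/10² = 72/25 kN·m
Load 4 — point force P=13 kN at a=15/2 m (b=L-a=5/2):
  R_A = Pb²(3a+b)/L³ = 13·(5/2)²·(3·(15/2)+(5/2))/10³ = 65/32 kN
  M_A = Pab²/L² = 13·(15/2)·(5/2)²/10² = 195/32 kN·m
  R_B = Pa²(a+3b)/L³ = 13·(15/2)²·((15/2)+3·(5/2))/10³ = 351/32 kN
  M_B = -Pa²b/L² = -13·(15/2)²·(5/2)/10² = -585/32 kN·m
Superposition: R_A = -42691/4000 kN, M_A = -48983/2400 kN·m, R_B = -113309/4000 kN, M_B = 24679/800 kN·m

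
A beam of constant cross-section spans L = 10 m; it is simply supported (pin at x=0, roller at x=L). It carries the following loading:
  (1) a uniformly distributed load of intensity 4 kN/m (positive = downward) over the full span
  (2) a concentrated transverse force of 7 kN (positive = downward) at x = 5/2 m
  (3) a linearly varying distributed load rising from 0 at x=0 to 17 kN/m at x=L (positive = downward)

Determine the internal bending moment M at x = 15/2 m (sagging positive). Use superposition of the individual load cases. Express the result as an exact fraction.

M(15/2) = 4315/32 kN·m

Load 1 — uniform load w=4 kN/m over full span:
  M_1 = wx(L-x)/2 = 4·(15/2)·(10-(15/2))/2 = 75/2 kN·m
Load 2 — point force P=7 kN at a=5/2 m (b=L-a=15/2):
  M_2 = Pa(L-x)/L  [x>a] = 7·(5/2)·(10-(15/2))/10 = 35/8 kN·m
Load 3 — triangular load w₀=17 kN/m (0→w₀ over full span):
  M_3 = w₀Lx/6 - w₀x³/(6L) = 17·10·(15/2)/6 - 17·(15/2)³/(6·10) = 2975/32 kN·m
Superposition: M = Σ M_i = 4315/32 kN·m ≈ 134.843750 kN·m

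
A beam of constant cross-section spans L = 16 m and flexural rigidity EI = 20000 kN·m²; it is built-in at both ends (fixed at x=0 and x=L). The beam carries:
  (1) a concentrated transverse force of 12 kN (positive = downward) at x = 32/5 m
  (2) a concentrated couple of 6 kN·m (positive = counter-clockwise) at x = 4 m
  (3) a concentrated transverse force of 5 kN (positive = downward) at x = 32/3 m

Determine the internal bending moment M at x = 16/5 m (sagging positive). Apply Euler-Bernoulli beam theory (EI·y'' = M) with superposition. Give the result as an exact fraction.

Load 1 — point force P=12 kN at a=32/5 m (b=L-a=48/5):
  M_1 = Pb²(3a+b)x/L³ - Pab²/L²  [x≤a] = 12·(48/5)²·(3·(32/5)+(48/5))·(16/5)/16³ - 12·(32/5)·(48/5)²/16² = -1728/625 kN·m
Load 2 — applied couple M₀=6 kN·m at a=4 m (b=L-a=12):
  M_2 = R_Ax - M_A  [x≤a] with R_A=27/64, M_A=-9/8 = (27/64)·(16/5) - (-9/8) = 99/40 kN·m
Load 3 — point force P=5 kN at a=32/3 m (b=L-a=16/3):
  M_3 = Pb²(3a+b)x/L³ - Pab²/L²  [x≤a] = 5·(16/3)²·(3·(32/3)+(16/3))·(16/5)/16³ - 5·(32/3)·(16/3)²/16² = -16/9 kN·m
Superposition: M = Σ M_i = -93041/45000 kN·m ≈ -2.067578 kN·m

M(16/5) = -93041/45000 kN·m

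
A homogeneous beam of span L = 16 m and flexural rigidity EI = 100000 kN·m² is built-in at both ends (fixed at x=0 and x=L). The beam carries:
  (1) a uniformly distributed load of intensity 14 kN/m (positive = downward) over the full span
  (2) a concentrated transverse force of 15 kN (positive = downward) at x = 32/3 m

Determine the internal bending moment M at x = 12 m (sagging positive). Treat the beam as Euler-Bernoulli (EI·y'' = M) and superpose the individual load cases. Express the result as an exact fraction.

M(12) = 416/9 kN·m

Load 1 — uniform load w=14 kN/m over full span:
  M_1 = wLx/2 - wL²/12 - wx²/2 = 14·16·12/2 - 14·16²/12 - 14·12²/2 = 112/3 kN·m
Load 2 — point force P=15 kN at a=32/3 m (b=L-a=16/3):
  M_2 = Pa²(a+3b)(L-x)/L³ - Pa²b/L²  [x>a] = 15·(32/3)²·((32/3)+3·(16/3))·(16-12)/16³ - 15·(32/3)²·(16/3)/16² = 80/9 kN·m
Superposition: M = Σ M_i = 416/9 kN·m ≈ 46.222222 kN·m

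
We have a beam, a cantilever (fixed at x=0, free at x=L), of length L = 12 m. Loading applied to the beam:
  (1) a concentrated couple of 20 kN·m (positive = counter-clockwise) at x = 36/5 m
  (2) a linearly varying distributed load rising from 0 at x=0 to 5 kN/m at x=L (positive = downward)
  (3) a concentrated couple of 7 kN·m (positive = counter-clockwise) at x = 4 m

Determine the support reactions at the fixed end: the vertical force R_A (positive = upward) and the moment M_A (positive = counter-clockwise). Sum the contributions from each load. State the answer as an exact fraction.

R_A = 30 kN, M_A = 213 kN·m

Load 1 — applied couple M₀=20 kN·m at a=36/5 m (b=L-a=24/5):
  R_A = 0 kN
  M_A = -M₀ = -20 kN·m
Load 2 — triangular load w₀=5 kN/m (0→w₀ over full span):
  R_A = w₀L/2 = 5·12/2 = 30 kN
  M_A = w₀L²/3 = 5·12²/3 = 240 kN·m
Load 3 — applied couple M₀=7 kN·m at a=4 m (b=L-a=8):
  R_A = 0 kN
  M_A = -M₀ = -7 kN·m
Superposition: R_A = 30 kN, M_A = 213 kN·m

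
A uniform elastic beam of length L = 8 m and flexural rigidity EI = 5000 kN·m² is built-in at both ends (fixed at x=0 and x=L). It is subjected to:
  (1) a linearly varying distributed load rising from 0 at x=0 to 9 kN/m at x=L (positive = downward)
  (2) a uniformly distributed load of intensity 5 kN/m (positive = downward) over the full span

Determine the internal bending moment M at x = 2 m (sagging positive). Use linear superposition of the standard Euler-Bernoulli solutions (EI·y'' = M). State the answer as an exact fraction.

M(2) = 127/30 kN·m

Load 1 — triangular load w₀=9 kN/m (0→w₀ over full span):
  M_1 = 3w₀Lx/20 - w₀L²/30 - w₀x³/(6L) = 3·9·8·2/20 - 9·8²/30 - 9·2³/(6·8) = 9/10 kN·m
Load 2 — uniform load w=5 kN/m over full span:
  M_2 = wLx/2 - wL²/12 - wx²/2 = 5·8·2/2 - 5·8²/12 - 5·2²/2 = 10/3 kN·m
Superposition: M = Σ M_i = 127/30 kN·m ≈ 4.233333 kN·m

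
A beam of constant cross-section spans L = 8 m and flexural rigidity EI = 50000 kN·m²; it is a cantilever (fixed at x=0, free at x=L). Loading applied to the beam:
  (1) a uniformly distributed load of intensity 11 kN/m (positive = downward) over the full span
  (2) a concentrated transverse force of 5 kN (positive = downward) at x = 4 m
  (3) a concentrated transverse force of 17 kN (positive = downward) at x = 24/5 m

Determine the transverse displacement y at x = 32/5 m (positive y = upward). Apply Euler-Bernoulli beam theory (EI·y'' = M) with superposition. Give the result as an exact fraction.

y(32/5) = -618262/5859375 m

Load 1 — uniform load w=11 kN/m over full span:
  y_1 = -wx²(x²-4Lx+6L²)/(24EI) = -11·(32/5)²·((32/5)²-4·8·(32/5)+6·8²)/(24·50000) = -484352/5859375 m
Load 2 — point force P=5 kN at a=4 m (b=L-a=4):
  y_2 = -Pa²(3x-a)/(6EI)  [x>a] = -5·4²·(3·(32/5)-4)/(6·50000) = -38/9375 m
Load 3 — point force P=17 kN at a=24/5 m (b=L-a=16/5):
  y_3 = -Pa²(3x-a)/(6EI)  [x>a] = -17·(24/5)²·(3·(32/5)-(24/5))/(6·50000) = -7344/390625 m
Superposition: y = Σ y_i = -618262/5859375 m ≈ -0.105517 m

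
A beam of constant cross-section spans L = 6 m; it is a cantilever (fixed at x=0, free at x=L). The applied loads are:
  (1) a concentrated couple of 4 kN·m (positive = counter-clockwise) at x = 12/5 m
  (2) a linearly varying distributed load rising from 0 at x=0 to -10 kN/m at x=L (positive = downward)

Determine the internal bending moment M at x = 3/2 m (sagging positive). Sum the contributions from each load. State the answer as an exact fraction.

M(3/2) = 1279/16 kN·m

Load 1 — applied couple M₀=4 kN·m at a=12/5 m (b=L-a=18/5):
  M_1 = M₀  [x≤a] = 4 = 4 kN·m
Load 2 — triangular load w₀=-10 kN/m (0→w₀ over full span):
  M_2 = w₀Lx/2 - w₀L²/3 - w₀x³/(6L) = (-10)·6·(3/2)/2 - (-10)·6²/3 - (-10)·(3/2)³/(6·6) = 1215/16 kN·m
Superposition: M = Σ M_i = 1279/16 kN·m ≈ 79.937500 kN·m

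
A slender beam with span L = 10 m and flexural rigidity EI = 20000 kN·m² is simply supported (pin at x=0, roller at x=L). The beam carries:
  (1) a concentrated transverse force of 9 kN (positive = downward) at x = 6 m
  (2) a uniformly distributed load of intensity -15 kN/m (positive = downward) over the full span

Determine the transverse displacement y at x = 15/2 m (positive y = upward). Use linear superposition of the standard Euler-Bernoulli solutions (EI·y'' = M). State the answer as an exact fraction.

Load 1 — point force P=9 kN at a=6 m (b=L-a=4):
  y_1 = -Pa(L-x)(2Lx-a²-x²)/(6LEI)  [x>a] = -9·6·(10-(15/2))·(2·10·(15/2)-6²-(15/2)²)/(6·10·20000) = -2079/320000 m
Load 2 — uniform load w=-15 kN/m over full span:
  y_2 = -wx(L³-2Lx²+x³)/(24EI) = -(-15)·(15/2)·(10³-2·10·(15/2)²+(15/2)³)/(24·20000) = 285/4096 m
Superposition: y = Σ y_i = 161493/2560000 m ≈ 0.063083 m

y(15/2) = 161493/2560000 m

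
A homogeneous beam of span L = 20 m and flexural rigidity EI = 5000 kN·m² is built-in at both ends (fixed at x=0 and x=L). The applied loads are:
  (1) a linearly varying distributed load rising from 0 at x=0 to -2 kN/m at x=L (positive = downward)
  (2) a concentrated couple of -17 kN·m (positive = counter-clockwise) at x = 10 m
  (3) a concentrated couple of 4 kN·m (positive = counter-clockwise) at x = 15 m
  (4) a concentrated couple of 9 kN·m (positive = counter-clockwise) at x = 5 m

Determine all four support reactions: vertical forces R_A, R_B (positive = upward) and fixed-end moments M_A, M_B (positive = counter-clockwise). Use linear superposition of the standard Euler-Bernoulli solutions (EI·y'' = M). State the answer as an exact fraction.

Load 1 — triangular load w₀=-2 kN/m (0→w₀ over full span):
  R_A = 3w₀L/20 = 3·(-2)·20/20 = -6 kN
  M_A = w₀L²/30 = (-2)·20²/30 = -80/3 kN·m
  R_B = 7w₀L/20 = 7·(-2)·20/20 = -14 kN
  M_B = -w₀L²/20 = -(-2)·20²/20 = 40 kN·m
Load 2 — applied couple M₀=-17 kN·m at a=10 m (b=L-a=10):
  R_A = 6M₀ab/L³ = 6·(-17)·10·10/20³ = -51/40 kN
  M_A = M₀b(2a-b)/L² = (-17)·10·(2·10-10)/20² = -17/4 kN·m
  R_B = -6M₀ab/L³ = -6·(-17)·10·10/20³ = 51/40 kN
  M_B = M₀a(2b-a)/L² = (-17)·10·(2·10-10)/20² = -17/4 kN·m
Load 3 — applied couple M₀=4 kN·m at a=15 m (b=L-a=5):
  R_A = 6M₀ab/L³ = 6·4·15·5/20³ = 9/40 kN
  M_A = M₀b(2a-b)/L² = 4·5·(2·15-5)/20² = 5/4 kN·m
  R_B = -6M₀ab/L³ = -6·4·15·5/20³ = -9/40 kN
  M_B = M₀a(2b-a)/L² = 4·15·(2·5-15)/20² = -3/4 kN·m
Load 4 — applied couple M₀=9 kN·m at a=5 m (b=L-a=15):
  R_A = 6M₀ab/L³ = 6·9·5·15/20³ = 81/160 kN
  M_A = M₀b(2a-b)/L² = 9·15·(2·5-15)/20² = -27/16 kN·m
  R_B = -6M₀ab/L³ = -6·9·5·15/20³ = -81/160 kN
  M_B = M₀a(2b-a)/L² = 9·5·(2·15-5)/20² = 45/16 kN·m
Superposition: R_A = -1047/160 kN, M_A = -1505/48 kN·m, R_B = -2153/160 kN, M_B = 605/16 kN·m

R_A = -1047/160 kN, M_A = -1505/48 kN·m, R_B = -2153/160 kN, M_B = 605/16 kN·m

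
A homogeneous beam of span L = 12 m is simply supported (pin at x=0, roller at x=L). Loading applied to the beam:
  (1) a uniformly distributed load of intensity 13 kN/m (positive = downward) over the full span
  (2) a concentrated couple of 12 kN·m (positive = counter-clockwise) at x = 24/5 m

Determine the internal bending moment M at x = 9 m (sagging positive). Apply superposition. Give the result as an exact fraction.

M(9) = 345/2 kN·m

Load 1 — uniform load w=13 kN/m over full span:
  M_1 = wx(L-x)/2 = 13·9·(12-9)/2 = 351/2 kN·m
Load 2 — applied couple M₀=12 kN·m at a=24/5 m (b=L-a=36/5):
  M_2 = M₀x/L - M₀  [x>a] = 12·9/12 - 12 = -3 kN·m
Superposition: M = Σ M_i = 345/2 kN·m ≈ 172.500000 kN·m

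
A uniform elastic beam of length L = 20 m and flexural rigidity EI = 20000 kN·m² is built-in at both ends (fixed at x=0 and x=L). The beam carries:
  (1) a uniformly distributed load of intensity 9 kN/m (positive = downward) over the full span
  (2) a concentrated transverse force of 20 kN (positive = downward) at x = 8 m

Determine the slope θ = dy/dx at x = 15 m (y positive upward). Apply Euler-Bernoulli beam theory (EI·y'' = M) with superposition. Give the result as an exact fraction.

Load 1 — uniform load w=9 kN/m over full span:
  θ_1 = -wx(L-x)(L-2x)/(12EI) = -9·15·(20-15)·(20-2·15)/(12·20000) = 9/320 rad
Load 2 — point force P=20 kN at a=8 m (b=L-a=12):
  θ_2 = Pa²(L-x)(2bL-(3b+a)(L-x))/(2L³EI)  [x>a] = 20·8²·(20-15)·(2·12·20-(3·12+8)·(20-15))/(2·20³·20000) = 13/2500 rad
Superposition: θ = Σ θ_i = 1333/40000 rad ≈ 0.033325 rad

θ(15) = 1333/40000 rad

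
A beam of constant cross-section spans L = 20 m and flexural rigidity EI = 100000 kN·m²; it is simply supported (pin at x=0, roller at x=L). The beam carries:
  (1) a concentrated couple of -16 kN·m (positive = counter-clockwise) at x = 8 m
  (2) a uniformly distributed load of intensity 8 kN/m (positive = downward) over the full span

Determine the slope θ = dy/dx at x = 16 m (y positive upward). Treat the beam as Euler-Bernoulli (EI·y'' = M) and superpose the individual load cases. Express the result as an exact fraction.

θ(16) = 8/375 rad

Load 1 — applied couple M₀=-16 kN·m at a=8 m (b=L-a=12):
  θ_1 = (M₀x²/(2L)-M₀(x-a)+C₁)/EI  [x>a] with C₁=M₀(3b²-L²)/(6L)=-64/15 = ((-16)·16²/(2·20)-(-16)·(16-8)+(-64/15))/100000 = 2/9375 rad
Load 2 — uniform load w=8 kN/m over full span:
  θ_2 = -w(L³-6Lx²+4x³)/(24EI) = -8·(20³-6·20·16²+4·16³)/(24·100000) = 66/3125 rad
Superposition: θ = Σ θ_i = 8/375 rad ≈ 0.021333 rad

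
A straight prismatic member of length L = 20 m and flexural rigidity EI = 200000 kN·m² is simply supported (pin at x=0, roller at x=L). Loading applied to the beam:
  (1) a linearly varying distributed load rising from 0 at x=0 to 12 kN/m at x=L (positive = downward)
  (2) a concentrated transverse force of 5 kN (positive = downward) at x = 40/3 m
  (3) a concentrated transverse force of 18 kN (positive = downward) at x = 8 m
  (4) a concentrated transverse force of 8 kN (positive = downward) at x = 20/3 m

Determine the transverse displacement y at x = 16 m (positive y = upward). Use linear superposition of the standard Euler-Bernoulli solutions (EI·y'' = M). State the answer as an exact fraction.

y(16) = -109696/2109375 m

Load 1 — triangular load w₀=12 kN/m (0→w₀ over full span):
  y_1 = -w₀x(7L⁴-10L²x²+3x⁴)/(360LEI) = -12·16·(7·20⁴-10·20²·16²+3·16⁴)/(360·20·200000) = -3048/78125 m
Load 2 — point force P=5 kN at a=40/3 m (b=L-a=20/3):
  y_2 = -Pa(L-x)(2Lx-a²-x²)/(6LEI)  [x>a] = -5·(40/3)·(20-16)·(2·20·16-(40/3)²-16²)/(6·20·200000) = -116/50625 m
Load 3 — point force P=18 kN at a=8 m (b=L-a=12):
  y_3 = -Pa(L-x)(2Lx-a²-x²)/(6LEI)  [x>a] = -18·8·(20-16)·(2·20·16-8²-16²)/(6·20·200000) = -24/3125 m
Load 4 — point force P=8 kN at a=20/3 m (b=L-a=40/3):
  y_4 = -Pa(L-x)(2Lx-a²-x²)/(6LEI)  [x>a] = -8·(20/3)·(20-16)·(2·20·16-(20/3)²-16²)/(6·20·200000) = -764/253125 m
Superposition: y = Σ y_i = -109696/2109375 m ≈ -0.052004 m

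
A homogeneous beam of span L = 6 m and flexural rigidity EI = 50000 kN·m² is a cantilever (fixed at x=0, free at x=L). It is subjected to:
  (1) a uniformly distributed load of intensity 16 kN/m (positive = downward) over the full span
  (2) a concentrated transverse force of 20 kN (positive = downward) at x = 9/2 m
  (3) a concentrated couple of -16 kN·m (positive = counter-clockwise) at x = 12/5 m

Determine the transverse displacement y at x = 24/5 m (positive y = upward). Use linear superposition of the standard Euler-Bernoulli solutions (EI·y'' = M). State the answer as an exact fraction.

Load 1 — uniform load w=16 kN/m over full span:
  y_1 = -wx²(x²-4Lx+6L²)/(24EI) = -16·(24/5)²·((24/5)²-4·6·(24/5)+6·6²)/(24·50000) = -74304/1953125 m
Load 2 — point force P=20 kN at a=9/2 m (b=L-a=3/2):
  y_2 = -Pa²(3x-a)/(6EI)  [x>a] = -20·(9/2)²·(3·(24/5)-(9/2))/(6·50000) = -2673/200000 m
Load 3 — applied couple M₀=-16 kN·m at a=12/5 m (b=L-a=18/5):
  y_3 = M₀a(2x-a)/(2EI)  [x>a] = (-16)·(12/5)·(2·(24/5)-(12/5))/(2·50000) = -216/78125 m
Superposition: y = Σ y_i = -6771681/125000000 m ≈ -0.054173 m

y(24/5) = -6771681/125000000 m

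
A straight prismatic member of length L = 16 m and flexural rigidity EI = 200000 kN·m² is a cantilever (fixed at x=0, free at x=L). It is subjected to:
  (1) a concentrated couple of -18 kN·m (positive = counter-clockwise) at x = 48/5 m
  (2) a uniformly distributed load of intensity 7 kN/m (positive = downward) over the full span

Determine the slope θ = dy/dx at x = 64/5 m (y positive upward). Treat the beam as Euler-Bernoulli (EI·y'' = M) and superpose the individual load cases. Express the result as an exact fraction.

θ(64/5) = -57577/2343750 rad

Load 1 — applied couple M₀=-18 kN·m at a=48/5 m (b=L-a=32/5):
  θ_1 = M₀a/EI  [x>a] = (-18)·(48/5)/200000 = -27/31250 rad
Load 2 — uniform load w=7 kN/m over full span:
  θ_2 = -wx(x²-3Lx+3L²)/(6EI) = -7·(64/5)·((64/5)²-3·16·(64/5)+3·16²)/(6·200000) = -27776/1171875 rad
Superposition: θ = Σ θ_i = -57577/2343750 rad ≈ -0.024566 rad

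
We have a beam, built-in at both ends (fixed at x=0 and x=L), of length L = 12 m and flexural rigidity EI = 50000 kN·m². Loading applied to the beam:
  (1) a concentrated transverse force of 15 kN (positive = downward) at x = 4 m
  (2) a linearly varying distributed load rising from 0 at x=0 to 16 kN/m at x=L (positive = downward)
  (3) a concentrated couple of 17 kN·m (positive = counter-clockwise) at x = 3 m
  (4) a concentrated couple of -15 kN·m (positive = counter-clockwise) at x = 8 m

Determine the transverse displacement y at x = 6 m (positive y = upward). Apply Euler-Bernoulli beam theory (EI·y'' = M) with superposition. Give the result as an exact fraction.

y(6) = -371/40000 m

Load 1 — point force P=15 kN at a=4 m (b=L-a=8):
  y_1 = -Pa²(L-x)²(3bL-(3b+a)(L-x))/(6L³EI)  [x>a] = -15·4²·(12-6)²·(3·8·12-(3·8+4)·(12-6))/(6·12³·50000) = -1/500 m
Load 2 — triangular load w₀=16 kN/m (0→w₀ over full span):
  y_2 = -w₀x²(L-x)²(x+2L)/(120LEI) = -16·6²·(12-6)²·(6+2·12)/(120·12·50000) = -27/3125 m
Load 3 — applied couple M₀=17 kN·m at a=3 m (b=L-a=9):
  y_3 = (R_Ax³/6 - M_Ax²/2 - M₀(x-a)²/2)/EI  [x>a] with R_A=51/32, M_A=-51/16 = ((51/32)·6³/6 - (-51/16)·6²/2 - 17·(6-3)²/2)/50000 = 153/200000 m
Load 4 — applied couple M₀=-15 kN·m at a=8 m (b=L-a=4):
  y_4 = (R_Ax³/6 - M_Ax²/2)/EI  [x≤a] with R_A=-5/3, M_A=-5 = ((-5/3)·6³/6 - (-5)·6²/2)/50000 = 3/5000 m
Superposition: y = Σ y_i = -371/40000 m ≈ -0.009275 m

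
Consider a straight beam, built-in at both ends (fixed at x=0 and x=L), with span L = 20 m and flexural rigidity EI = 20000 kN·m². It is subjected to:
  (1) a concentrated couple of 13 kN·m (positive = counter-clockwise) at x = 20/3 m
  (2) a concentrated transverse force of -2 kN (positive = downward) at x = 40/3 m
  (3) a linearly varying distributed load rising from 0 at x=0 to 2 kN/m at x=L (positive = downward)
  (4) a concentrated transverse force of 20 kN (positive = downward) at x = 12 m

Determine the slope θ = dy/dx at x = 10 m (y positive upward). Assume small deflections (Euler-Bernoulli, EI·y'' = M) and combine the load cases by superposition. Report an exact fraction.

Load 1 — applied couple M₀=13 kN·m at a=20/3 m (b=L-a=40/3):
  θ_1 = (R_Ax²/2 - M_Ax - M₀(x-a))/EI  [x>a] with R_A=13/15, M_A=0 = ((13/15)·10²/2 - 0·10 - 13·(10-(20/3)))/20000 = 0 rad
Load 2 — point force P=-2 kN at a=40/3 m (b=L-a=20/3):
  θ_2 = -Pb²x(2aL-(3a+b)x)/(2L³EI)  [x≤a] = -(-2)·(20/3)²·10·(2·(40/3)·20-(3·(40/3)+(20/3))·10)/(2·20³·20000) = 1/5400 rad
Load 3 — triangular load w₀=2 kN/m (0→w₀ over full span):
  θ_3 = -w₀(2x(L-x)(L-2x)(x+2L)+x²(L-x)²)/(120LEI) = -2·(2·10·(20-10)·(20-2·10)·(10+2·20)+10²·(20-10)²)/(120·20·20000) = -1/2400 rad
Load 4 — point force P=20 kN at a=12 m (b=L-a=8):
  θ_4 = -Pb²x(2aL-(3a+b)x)/(2L³EI)  [x≤a] = -20·8²·10·(2·12·20-(3·12+8)·10)/(2·20³·20000) = -1/625 rad
Superposition: θ = Σ θ_i = -989/540000 rad ≈ -0.001831 rad

θ(10) = -989/540000 rad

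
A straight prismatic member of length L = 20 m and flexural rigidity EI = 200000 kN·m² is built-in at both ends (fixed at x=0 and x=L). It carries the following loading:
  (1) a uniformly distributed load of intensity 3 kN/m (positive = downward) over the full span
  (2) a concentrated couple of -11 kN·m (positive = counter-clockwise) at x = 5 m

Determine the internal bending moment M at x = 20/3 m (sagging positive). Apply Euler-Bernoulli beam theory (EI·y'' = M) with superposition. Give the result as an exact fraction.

M(20/3) = 1831/48 kN·m

Load 1 — uniform load w=3 kN/m over full span:
  M_1 = wLx/2 - wL²/12 - wx²/2 = 3·20·(20/3)/2 - 3·20²/12 - 3·(20/3)²/2 = 100/3 kN·m
Load 2 — applied couple M₀=-11 kN·m at a=5 m (b=L-a=15):
  M_2 = R_Ax - M_A - M₀  [x>a] with R_A=-99/160, M_A=33/16 = (-99/160)·(20/3) - (33/16) - (-11) = 77/16 kN·m
Superposition: M = Σ M_i = 1831/48 kN·m ≈ 38.145833 kN·m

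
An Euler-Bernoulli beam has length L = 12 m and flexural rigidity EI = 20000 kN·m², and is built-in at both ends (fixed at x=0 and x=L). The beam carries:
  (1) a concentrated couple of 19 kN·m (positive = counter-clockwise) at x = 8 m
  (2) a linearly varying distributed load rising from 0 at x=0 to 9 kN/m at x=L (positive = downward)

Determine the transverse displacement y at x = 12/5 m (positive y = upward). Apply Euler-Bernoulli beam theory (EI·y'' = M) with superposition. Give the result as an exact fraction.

y(12/5) = -197197/39062500 m

Load 1 — applied couple M₀=19 kN·m at a=8 m (b=L-a=4):
  y_1 = (R_Ax³/6 - M_Ax²/2)/EI  [x≤a] with R_A=19/9, M_A=19/3 = ((19/9)·(12/5)³/6 - (19/3)·(12/5)²/2)/20000 = -209/312500 m
Load 2 — triangular load w₀=9 kN/m (0→w₀ over full span):
  y_2 = -w₀x²(L-x)²(x+2L)/(120LEI) = -9·(12/5)²·(12-(12/5))²·((12/5)+2·12)/(120·12·20000) = -42768/9765625 m
Superposition: y = Σ y_i = -197197/39062500 m ≈ -0.005048 m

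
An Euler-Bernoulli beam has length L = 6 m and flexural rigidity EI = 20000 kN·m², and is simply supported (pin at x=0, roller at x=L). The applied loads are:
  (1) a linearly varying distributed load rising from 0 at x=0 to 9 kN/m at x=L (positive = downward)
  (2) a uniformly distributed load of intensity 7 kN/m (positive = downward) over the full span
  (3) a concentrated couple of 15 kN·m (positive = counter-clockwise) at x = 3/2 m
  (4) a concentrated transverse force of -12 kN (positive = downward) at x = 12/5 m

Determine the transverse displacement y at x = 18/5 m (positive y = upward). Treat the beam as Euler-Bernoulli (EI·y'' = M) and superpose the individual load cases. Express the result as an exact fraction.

y(18/5) = -7228467/1250000000 m

Load 1 — triangular load w₀=9 kN/m (0→w₀ over full span):
  y_1 = -w₀x(7L⁴-10L²x²+3x⁴)/(360LEI) = -9·(18/5)·(7·6⁴-10·6²·(18/5)²+3·(18/5)⁴)/(360·6·20000) = -35964/9765625 m
Load 2 — uniform load w=7 kN/m over full span:
  y_2 = -wx(L³-2Lx²+x³)/(24EI) = -7·(18/5)·(6³-2·6·(18/5)²+(18/5)³)/(24·20000) = -17577/3125000 m
Load 3 — applied couple M₀=15 kN·m at a=3/2 m (b=L-a=9/2):
  y_3 = (M₀x³/(6L)-M₀(x-a)²/2+C₁x)/EI  [x>a] with C₁=M₀(3b²-L²)/(6L)=165/16 = (15·(18/5)³/(6·6)-15·((18/5)-(3/2))²/2+(165/16)·(18/5))/20000 = 2349/2000000 m
Load 4 — point force P=-12 kN at a=12/5 m (b=L-a=18/5):
  y_4 = -Pa(L-x)(2Lx-a²-x²)/(6LEI)  [x>a] = -(-12)·(12/5)·(6-(18/5))·(2·6·(18/5)-(12/5)²-(18/5)²)/(6·6·20000) = 918/390625 m
Superposition: y = Σ y_i = -7228467/1250000000 m ≈ -0.005783 m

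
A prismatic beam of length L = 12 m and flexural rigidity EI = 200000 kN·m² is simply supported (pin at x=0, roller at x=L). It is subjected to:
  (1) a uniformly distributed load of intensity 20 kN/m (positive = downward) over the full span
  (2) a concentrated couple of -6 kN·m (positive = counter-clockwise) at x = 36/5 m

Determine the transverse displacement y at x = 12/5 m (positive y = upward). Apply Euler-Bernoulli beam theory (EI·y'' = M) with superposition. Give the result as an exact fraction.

Load 1 — uniform load w=20 kN/m over full span:
  y_1 = -wx(L³-2Lx²+x³)/(24EI) = -20·(12/5)·(12³-2·12·(12/5)²+(12/5)³)/(24·200000) = -6264/390625 m
Load 2 — applied couple M₀=-6 kN·m at a=36/5 m (b=L-a=24/5):
  y_2 = (M₀x³/(6L)+C₁x)/EI  [x≤a] with C₁=M₀(3b²-L²)/(6L)=156/25 = ((-6)·(12/5)³/(6·12)+(156/25)·(12/5))/200000 = 27/390625 m
Superposition: y = Σ y_i = -6237/390625 m ≈ -0.015967 m

y(12/5) = -6237/390625 m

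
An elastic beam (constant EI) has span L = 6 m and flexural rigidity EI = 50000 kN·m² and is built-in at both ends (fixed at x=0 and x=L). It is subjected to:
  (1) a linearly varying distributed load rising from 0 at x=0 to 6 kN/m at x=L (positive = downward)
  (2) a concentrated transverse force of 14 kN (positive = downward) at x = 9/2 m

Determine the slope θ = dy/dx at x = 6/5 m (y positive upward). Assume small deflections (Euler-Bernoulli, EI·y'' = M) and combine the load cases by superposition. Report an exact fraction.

Load 1 — triangular load w₀=6 kN/m (0→w₀ over full span):
  θ_1 = -w₀(2x(L-x)(L-2x)(x+2L)+x²(L-x)²)/(120LEI) = -6·(2·(6/5)·(6-(6/5))·(6-2·(6/5))·((6/5)+2·6)+(6/5)²·(6-(6/5))²)/(120·6·50000) = -189/1953125 rad
Load 2 — point force P=14 kN at a=9/2 m (b=L-a=3/2):
  θ_2 = -Pb²x(2aL-(3a+b)x)/(2L³EI)  [x≤a] = -14·(3/2)²·(6/5)·(2·(9/2)·6-(3·(9/2)+(3/2))·(6/5))/(2·6³·50000) = -63/1000000 rad
Superposition: θ = Σ θ_i = -19971/125000000 rad ≈ -0.000160 rad

θ(6/5) = -19971/125000000 rad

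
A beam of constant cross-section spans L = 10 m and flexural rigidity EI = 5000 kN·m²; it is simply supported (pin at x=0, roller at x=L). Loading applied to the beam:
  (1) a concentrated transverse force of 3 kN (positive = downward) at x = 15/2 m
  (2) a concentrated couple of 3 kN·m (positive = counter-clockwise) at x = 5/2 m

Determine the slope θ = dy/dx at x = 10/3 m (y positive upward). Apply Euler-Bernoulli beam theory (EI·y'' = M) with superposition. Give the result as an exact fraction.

θ(10/3) = -19/19200 rad

Load 1 — point force P=3 kN at a=15/2 m (b=L-a=5/2):
  θ_1 = -Pb(L²-b²-3x²)/(6LEI)  [x≤a] = -3·(5/2)·(10²-(5/2)²-3·(10/3)²)/(6·10·5000) = -29/19200 rad
Load 2 — applied couple M₀=3 kN·m at a=5/2 m (b=L-a=15/2):
  θ_2 = (M₀x²/(2L)-M₀(x-a)+C₁)/EI  [x>a] with C₁=M₀(3b²-L²)/(6L)=55/16 = (3·(10/3)²/(2·10)-3·((10/3)-(5/2))+(55/16))/5000 = 1/1920 rad
Superposition: θ = Σ θ_i = -19/19200 rad ≈ -0.000990 rad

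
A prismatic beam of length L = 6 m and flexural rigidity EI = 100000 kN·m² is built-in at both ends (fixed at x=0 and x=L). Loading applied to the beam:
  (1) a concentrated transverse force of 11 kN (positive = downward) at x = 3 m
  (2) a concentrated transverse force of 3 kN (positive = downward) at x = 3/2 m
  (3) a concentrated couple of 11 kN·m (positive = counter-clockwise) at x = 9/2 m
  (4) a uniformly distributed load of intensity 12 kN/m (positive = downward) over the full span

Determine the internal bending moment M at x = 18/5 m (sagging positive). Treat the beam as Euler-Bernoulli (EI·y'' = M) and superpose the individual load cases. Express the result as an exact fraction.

M(18/5) = 20047/800 kN·m

Load 1 — point force P=11 kN at a=3 m (b=L-a=3):
  M_1 = Pa²(a+3b)(L-x)/L³ - Pa²b/L²  [x>a] = 11·3²·(3+3·3)·(6-(18/5))/6³ - 11·3²·3/6² = 99/20 kN·m
Load 2 — point force P=3 kN at a=3/2 m (b=L-a=9/2):
  M_2 = Pa²(a+3b)(L-x)/L³ - Pa²b/L²  [x>a] = 3·(3/2)²·((3/2)+3·(9/2))·(6-(18/5))/6³ - 3·(3/2)²·(9/2)/6² = 9/32 kN·m
Load 3 — applied couple M₀=11 kN·m at a=9/2 m (b=L-a=3/2):
  M_3 = R_Ax - M_A  [x≤a] with R_A=33/16, M_A=55/16 = (33/16)·(18/5) - (55/16) = 319/80 kN·m
Load 4 — uniform load w=12 kN/m over full span:
  M_4 = wLx/2 - wL²/12 - wx²/2 = 12·6·(18/5)/2 - 12·6²/12 - 12·(18/5)²/2 = 396/25 kN·m
Superposition: M = Σ M_i = 20047/800 kN·m ≈ 25.058750 kN·m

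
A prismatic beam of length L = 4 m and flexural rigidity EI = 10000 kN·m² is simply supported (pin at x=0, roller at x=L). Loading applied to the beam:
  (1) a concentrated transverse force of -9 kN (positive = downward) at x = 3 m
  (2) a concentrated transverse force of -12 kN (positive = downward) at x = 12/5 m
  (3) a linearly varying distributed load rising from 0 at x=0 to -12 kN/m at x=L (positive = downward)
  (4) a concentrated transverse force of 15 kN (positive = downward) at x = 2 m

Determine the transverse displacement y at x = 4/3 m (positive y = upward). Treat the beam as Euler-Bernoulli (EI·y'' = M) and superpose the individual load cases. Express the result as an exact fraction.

Load 1 — point force P=-9 kN at a=3 m (b=L-a=1):
  y_1 = -Pbx(L²-b²-x²)/(6LEI)  [x≤a] = -(-9)·1·(4/3)·(4²-1²-(4/3)²)/(6·4·10000) = 119/180000 m
Load 2 — point force P=-12 kN at a=12/5 m (b=L-a=8/5):
  y_2 = -Pbx(L²-b²-x²)/(6LEI)  [x≤a] = -(-12)·(8/5)·(4/3)·(4²-(8/5)²-(4/3)²)/(6·4·10000) = 2624/2109375 m
Load 3 — triangular load w₀=-12 kN/m (0→w₀ over full span):
  y_3 = -w₀x(7L⁴-10L²x²+3x⁴)/(360LEI) = -(-12)·(4/3)·(7·4⁴-10·4²·(4/3)²+3·(4/3)⁴)/(360·4·10000) = 256/151875 m
Load 4 — point force P=15 kN at a=2 m (b=L-a=2):
  y_4 = -Pbx(L²-b²-x²)/(6LEI)  [x≤a] = -15·2·(4/3)·(4²-2²-(4/3)²)/(6·4·10000) = -23/13500 m
Superposition: y = Σ y_i = 1146337/607500000 m ≈ 0.001887 m

y(4/3) = 1146337/607500000 m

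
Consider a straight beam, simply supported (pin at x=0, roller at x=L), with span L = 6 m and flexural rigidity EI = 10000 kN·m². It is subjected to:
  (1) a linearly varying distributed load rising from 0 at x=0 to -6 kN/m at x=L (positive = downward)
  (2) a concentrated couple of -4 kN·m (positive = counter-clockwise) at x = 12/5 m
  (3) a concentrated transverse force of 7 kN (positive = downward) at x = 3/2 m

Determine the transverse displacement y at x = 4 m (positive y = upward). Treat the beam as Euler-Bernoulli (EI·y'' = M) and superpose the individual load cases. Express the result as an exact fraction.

Load 1 — triangular load w₀=-6 kN/m (0→w₀ over full span):
  y_1 = -w₀x(7L⁴-10L²x²+3x⁴)/(360LEI) = -(-6)·4·(7·6⁴-10·6²·4²+3·4⁴)/(360·6·10000) = 17/3750 m
Load 2 — applied couple M₀=-4 kN·m at a=12/5 m (b=L-a=18/5):
  y_2 = (M₀x³/(6L)-M₀(x-a)²/2+C₁x)/EI  [x>a] with C₁=M₀(3b²-L²)/(6L)=-8/25 = ((-4)·4³/(6·6)-(-4)·(4-(12/5))²/2+(-8/25)·4)/10000 = -46/140625 m
Load 3 — point force P=7 kN at a=3/2 m (b=L-a=9/2):
  y_3 = -Pa(L-x)(2Lx-a²-x²)/(6LEI)  [x>a] = -7·(3/2)·(6-4)·(2·6·4-(3/2)²-4²)/(6·6·10000) = -833/480000 m
Superposition: y = Σ y_i = 88949/36000000 m ≈ 0.002471 m

y(4) = 88949/36000000 m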